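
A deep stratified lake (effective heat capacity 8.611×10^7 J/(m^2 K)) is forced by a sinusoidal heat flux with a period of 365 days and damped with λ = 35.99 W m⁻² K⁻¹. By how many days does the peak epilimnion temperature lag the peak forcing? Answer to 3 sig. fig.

25.8 days

Areal heat capacity C = 8.611×10^7 J/(m^2 K) (given).
ω = 2π / 3.15×10^7 s = 1.99×10^-7 s⁻¹.
Phase lag φ = arctan(Cω/λ) = arctan(17.2/35.99) = 0.445 rad.
Time lag = φ / ω = 0.445 / 1.99×10^-7 = 2.23×10^6 s = 25.8 days.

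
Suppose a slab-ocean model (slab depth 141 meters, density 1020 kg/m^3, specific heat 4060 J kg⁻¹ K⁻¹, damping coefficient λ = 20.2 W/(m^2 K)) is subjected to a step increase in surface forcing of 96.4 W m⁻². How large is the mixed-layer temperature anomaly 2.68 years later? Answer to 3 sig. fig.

4.52 K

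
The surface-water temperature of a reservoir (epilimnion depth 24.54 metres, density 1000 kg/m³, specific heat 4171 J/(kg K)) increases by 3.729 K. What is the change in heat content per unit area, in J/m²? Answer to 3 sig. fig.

3.82×10^8

Areal heat capacity C = ρ c_p D = 1000 × 4171 × 24.54 = 1.02×10^8 J/(m^2 K).
ΔQ = C ΔT = 1.02×10^8 × 3.729 = 3.82×10^8 J/m².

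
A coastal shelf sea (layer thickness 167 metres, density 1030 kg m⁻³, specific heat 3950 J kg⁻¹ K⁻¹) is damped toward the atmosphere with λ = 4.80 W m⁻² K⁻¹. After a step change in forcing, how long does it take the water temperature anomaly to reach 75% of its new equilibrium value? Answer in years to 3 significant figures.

6.22 years

Areal heat capacity C = ρ c_p D = 1030 × 3950 × 167 = 6.79×10^8 J/(m²·K).
τ = C / λ = 6.79×10^8 / 4.80 = 1.42×10^8 s.
Fraction reached: 1 − e^(−t/τ) = 0.75 ⇒ t = −τ ln(1 − 0.75) = τ × 1.39.
t = 1.96×10^8 s = 6.22 years.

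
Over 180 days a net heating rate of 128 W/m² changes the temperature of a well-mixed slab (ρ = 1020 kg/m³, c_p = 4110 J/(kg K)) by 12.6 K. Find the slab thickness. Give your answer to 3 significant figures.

37.7 m

Heat input Q = F Δt = 128 × 1.56×10^7 s = 1.99×10^9 J/m².
Required areal heat capacity C = Q / ΔT = 1.58×10^8 J/(m²·K).
Depth D = C / (ρ c_p) = 1.58×10^8 / (1020 × 4110) = 37.7 m.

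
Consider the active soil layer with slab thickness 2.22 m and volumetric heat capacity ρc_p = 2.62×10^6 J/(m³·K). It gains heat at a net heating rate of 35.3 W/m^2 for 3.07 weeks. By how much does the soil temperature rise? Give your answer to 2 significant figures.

11 K

Areal heat capacity C = ρc_p × D = 2.62×10^6 × 2.22 = 5.82×10^6 J/(m²·K).
Net heat input Q = F Δt = 35.3 × (3.07 weeks × 6.048×10^5 s/week) = 6.55×10^7 J/m².
ΔT = Q / C = 6.55×10^7 / 5.82×10^6 = 11.3 K.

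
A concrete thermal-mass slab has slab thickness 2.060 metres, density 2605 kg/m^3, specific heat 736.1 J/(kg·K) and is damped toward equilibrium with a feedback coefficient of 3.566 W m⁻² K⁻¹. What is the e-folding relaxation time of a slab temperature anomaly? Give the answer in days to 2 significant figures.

13 days

Areal heat capacity C = ρ c_p D = 2605 × 736.1 × 2.060 = 3.95×10^6 J/(m²·K).
Relaxation time τ = C / λ = 3.95×10^6 / 3.566 = 1.11×10^6 s.
In days: 1.11×10^6 s / (86400 s/day) = 12.8 days.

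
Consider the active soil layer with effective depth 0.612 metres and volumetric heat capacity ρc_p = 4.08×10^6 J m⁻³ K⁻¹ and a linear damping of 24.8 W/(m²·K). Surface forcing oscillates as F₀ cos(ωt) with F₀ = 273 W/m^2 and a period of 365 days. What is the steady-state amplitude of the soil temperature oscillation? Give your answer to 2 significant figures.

Areal heat capacity C = ρc_p × D = 4.08×10^6 × 0.612 = 2.50×10^6 J/(m²·K).
Angular frequency ω = 2π / T = 2π / 3.15×10^7 s = 1.99×10^-7 s⁻¹.
√((Cω)² + λ²) = √((0.497)² + 24.8²) = 24.8 W/(m²·K).
Amplitude A = F₀ / √((Cω)²+λ²) = 273 / 24.8 = 11.0 K.

11 K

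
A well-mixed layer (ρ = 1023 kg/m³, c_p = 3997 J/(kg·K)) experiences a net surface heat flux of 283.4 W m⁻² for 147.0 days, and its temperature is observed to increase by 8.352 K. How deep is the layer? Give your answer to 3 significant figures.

Heat input Q = F Δt = 283.4 × 1.27×10^7 s = 3.60×10^9 J/m².
Required areal heat capacity C = Q / ΔT = 4.31×10^8 J/(m²·K).
Depth D = C / (ρ c_p) = 4.31×10^8 / (1023 × 3997) = 105 m.

105 m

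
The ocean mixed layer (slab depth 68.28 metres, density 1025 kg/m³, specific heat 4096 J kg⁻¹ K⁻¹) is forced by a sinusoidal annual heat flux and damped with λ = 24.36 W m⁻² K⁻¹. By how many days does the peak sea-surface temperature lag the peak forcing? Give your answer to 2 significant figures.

68 days

Areal heat capacity C = ρ c_p D = 1025 × 4096 × 68.28 = 2.87×10^8 J/(m²·K).
ω = 2π / 3.15×10^7 s = 1.99×10^-7 s⁻¹.
Phase lag φ = arctan(Cω/λ) = arctan(57.1/24.36) = 1.17 rad.
Time lag = φ / ω = 1.17 / 1.99×10^-7 = 5.86×10^6 s = 67.8 days.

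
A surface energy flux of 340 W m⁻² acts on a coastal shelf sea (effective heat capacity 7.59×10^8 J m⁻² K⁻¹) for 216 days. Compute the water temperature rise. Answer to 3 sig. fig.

Areal heat capacity C = 7.59×10^8 J m⁻² K⁻¹ (given).
Net heat input Q = F Δt = 340 × (216 days × 86400 s/day) = 6.35×10^9 J/m².
ΔT = Q / C = 6.35×10^9 / 7.59×10^8 = 8.36 K.

8.36 K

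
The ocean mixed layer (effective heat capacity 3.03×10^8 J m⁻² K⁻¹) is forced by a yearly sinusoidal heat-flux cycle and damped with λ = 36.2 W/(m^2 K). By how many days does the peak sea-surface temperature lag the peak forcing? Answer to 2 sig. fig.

Areal heat capacity C = 3.03×10^8 J m⁻² K⁻¹ (given).
ω = 2π / 3.15×10^7 s = 1.99×10^-7 s⁻¹.
Phase lag φ = arctan(Cω/λ) = arctan(60.4/36.2) = 1.03 rad.
Time lag = φ / ω = 1.03 / 1.99×10^-7 = 5.17×10^6 s = 59.9 days.

60 days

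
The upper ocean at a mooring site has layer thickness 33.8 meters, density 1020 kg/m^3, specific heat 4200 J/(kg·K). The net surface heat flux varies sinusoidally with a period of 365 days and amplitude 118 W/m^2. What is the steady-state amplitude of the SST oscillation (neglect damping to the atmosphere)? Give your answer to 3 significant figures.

4.09 K

Areal heat capacity C = ρ c_p D = 1020 × 4200 × 33.8 = 1.45×10^8 J/(m^2 K).
Angular frequency ω = 2π / T = 2π / 3.15×10^7 s = 1.99×10^-7 s⁻¹.
Cω = 1.45×10^8 × 1.99×10^-7 = 28.8 W/(m²·K).
Amplitude A = F₀ / (Cω) = 118 / 28.8 = 4.09 K.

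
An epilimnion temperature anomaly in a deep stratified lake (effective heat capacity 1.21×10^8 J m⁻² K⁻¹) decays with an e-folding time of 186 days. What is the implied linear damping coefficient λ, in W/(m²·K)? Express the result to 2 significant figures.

7.5

Areal heat capacity C = 1.21×10^8 J m⁻² K⁻¹ (given).
τ = 186 days = 1.61×10^7 s.
λ = C / τ = 1.21×10^8 / 1.61×10^7 = 7.53 W/(m²·K).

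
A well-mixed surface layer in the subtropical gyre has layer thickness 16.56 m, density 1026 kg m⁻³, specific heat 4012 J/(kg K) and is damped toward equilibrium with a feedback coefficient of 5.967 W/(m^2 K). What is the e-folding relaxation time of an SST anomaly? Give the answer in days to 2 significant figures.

130 days

Areal heat capacity C = ρ c_p D = 1026 × 4012 × 16.56 = 6.82×10^7 J/(m^2 K).
Relaxation time τ = C / λ = 6.82×10^7 / 5.967 = 1.14×10^7 s.
In days: 1.14×10^7 s / (86400 s/day) = 132 days.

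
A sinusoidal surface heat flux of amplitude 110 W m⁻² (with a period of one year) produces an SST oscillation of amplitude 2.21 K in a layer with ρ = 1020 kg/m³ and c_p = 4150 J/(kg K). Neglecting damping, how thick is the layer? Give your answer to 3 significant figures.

59.0 m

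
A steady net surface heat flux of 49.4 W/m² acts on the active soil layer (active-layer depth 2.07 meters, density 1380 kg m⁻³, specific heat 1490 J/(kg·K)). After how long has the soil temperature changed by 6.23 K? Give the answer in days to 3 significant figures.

Areal heat capacity C = ρ c_p D = 1380 × 1490 × 2.07 = 4.26×10^6 J/(m^2 K).
Time required: Δt = C ΔT / F = 4.26×10^6 × 6.23 / 49.4 = 5.37×10^5 s.
In days: 5.37×10^5 s / (86400 s/day) = 6.21 days.

6.21 days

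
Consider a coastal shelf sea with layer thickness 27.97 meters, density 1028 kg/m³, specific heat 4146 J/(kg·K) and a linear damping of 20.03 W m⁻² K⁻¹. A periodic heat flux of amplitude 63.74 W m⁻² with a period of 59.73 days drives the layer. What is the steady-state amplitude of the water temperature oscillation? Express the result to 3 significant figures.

0.435 K

Areal heat capacity C = ρ c_p D = 1028 × 4146 × 27.97 = 1.19×10^8 J/(m^2 K).
Angular frequency ω = 2π / T = 2π / 5.16×10^6 s = 1.22×10^-6 s⁻¹.
√((Cω)² + λ²) = √((145)² + 20.03²) = 147 W/(m²·K).
Amplitude A = F₀ / √((Cω)²+λ²) = 63.74 / 147 = 0.435 K.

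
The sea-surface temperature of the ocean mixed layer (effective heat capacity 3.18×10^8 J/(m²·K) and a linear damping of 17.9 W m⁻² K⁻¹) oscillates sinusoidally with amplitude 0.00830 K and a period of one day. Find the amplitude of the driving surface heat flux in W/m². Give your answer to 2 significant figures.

190

Areal heat capacity C = 3.18×10^8 J/(m²·K) (given).
ω = 2π / 86400 s = 7.27×10^-5 s⁻¹.
√((Cω)² + λ²) = √((23100)² + 17.9²) = 23100 W/(m²·K).
F₀ = A × √((Cω)²+λ²) = 0.00830 × 23100 = 192 W/m².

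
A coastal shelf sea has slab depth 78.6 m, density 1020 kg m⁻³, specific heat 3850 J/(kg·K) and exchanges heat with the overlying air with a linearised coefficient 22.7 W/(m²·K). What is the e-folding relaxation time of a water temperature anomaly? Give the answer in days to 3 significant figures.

Areal heat capacity C = ρ c_p D = 1020 × 3850 × 78.6 = 3.09×10^8 J/(m^2 K).
Relaxation time τ = C / λ = 3.09×10^8 / 22.7 = 1.36×10^7 s.
In days: 1.36×10^7 s / (86400 s/day) = 157 days.

157 days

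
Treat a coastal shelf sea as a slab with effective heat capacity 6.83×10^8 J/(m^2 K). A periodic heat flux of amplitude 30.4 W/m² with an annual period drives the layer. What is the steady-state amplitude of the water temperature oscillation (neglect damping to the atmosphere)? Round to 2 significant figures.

0.22 K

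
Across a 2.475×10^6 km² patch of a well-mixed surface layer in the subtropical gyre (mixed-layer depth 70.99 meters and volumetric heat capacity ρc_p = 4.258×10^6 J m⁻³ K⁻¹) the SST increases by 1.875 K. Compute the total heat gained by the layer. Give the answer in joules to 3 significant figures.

Areal heat capacity C = ρc_p × D = 4.258×10^6 × 70.99 = 3.02×10^8 J/(m²·K).
Heat per unit area: q = C ΔT = 3.02×10^8 × 1.875 = 5.67×10^8 J/m².
Total heat: Q = q × A = 5.67×10^8 × (2.475×10^6 × 10⁶ m²) = 1.40×10^21 J.

1.40×10^21 J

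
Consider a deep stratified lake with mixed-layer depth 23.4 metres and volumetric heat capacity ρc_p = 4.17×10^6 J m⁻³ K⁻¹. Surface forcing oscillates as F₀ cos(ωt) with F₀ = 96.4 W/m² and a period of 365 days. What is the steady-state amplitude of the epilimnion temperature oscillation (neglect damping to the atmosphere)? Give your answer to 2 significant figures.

Areal heat capacity C = ρc_p × D = 4.17×10^6 × 23.4 = 9.76×10^7 J m⁻² K⁻¹.
Angular frequency ω = 2π / T = 2π / 3.15×10^7 s = 1.99×10^-7 s⁻¹.
Cω = 9.76×10^7 × 1.99×10^-7 = 19.4 W/(m²·K).
Amplitude A = F₀ / (Cω) = 96.4 / 19.4 = 4.96 K.

5.0 K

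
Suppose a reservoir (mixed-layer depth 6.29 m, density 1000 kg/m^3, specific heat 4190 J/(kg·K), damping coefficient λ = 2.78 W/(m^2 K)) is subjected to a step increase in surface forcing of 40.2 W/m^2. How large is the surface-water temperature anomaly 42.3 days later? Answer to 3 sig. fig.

Areal heat capacity C = ρ c_p D = 1000 × 4190 × 6.29 = 2.64×10^7 J/(m^2 K).
τ = C / λ = 2.64×10^7 / 2.78 = 9.48×10^6 s.
Equilibrium anomaly ΔT_eq = F / λ = 40.2 / 2.78 = 14.5 K.
t = 42.3 days = 3.65×10^6 s, so t/τ = 0.386.
ΔT(t) = ΔT_eq (1 − e^(−t/τ)) = 14.5 × (1 − e^−0.386) = 4.63 K.

4.63 K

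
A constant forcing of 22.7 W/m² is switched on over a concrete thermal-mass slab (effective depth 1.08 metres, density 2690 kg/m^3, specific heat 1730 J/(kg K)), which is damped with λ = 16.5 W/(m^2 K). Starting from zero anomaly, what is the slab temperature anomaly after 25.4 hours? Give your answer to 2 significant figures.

0.36 K

Areal heat capacity C = ρ c_p D = 2690 × 1730 × 1.08 = 5.03×10^6 J/(m²·K).
τ = C / λ = 5.03×10^6 / 16.5 = 3.05×10^5 s.
Equilibrium anomaly ΔT_eq = F / λ = 22.7 / 16.5 = 1.38 K.
t = 25.4 hours = 91400 s, so t/τ = 0.300.
ΔT(t) = ΔT_eq (1 − e^(−t/τ)) = 1.38 × (1 − e^−0.300) = 0.357 K.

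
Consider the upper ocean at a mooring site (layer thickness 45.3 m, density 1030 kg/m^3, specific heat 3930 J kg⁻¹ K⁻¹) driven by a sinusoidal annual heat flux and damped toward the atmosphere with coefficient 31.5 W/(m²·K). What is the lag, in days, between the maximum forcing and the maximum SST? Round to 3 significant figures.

49.9 days

Areal heat capacity C = ρ c_p D = 1030 × 3930 × 45.3 = 1.83×10^8 J/(m^2 K).
ω = 2π / 3.15×10^7 s = 1.99×10^-7 s⁻¹.
Phase lag φ = arctan(Cω/λ) = arctan(36.5/31.5) = 0.859 rad.
Time lag = φ / ω = 0.859 / 1.99×10^-7 = 4.31×10^6 s = 49.9 days.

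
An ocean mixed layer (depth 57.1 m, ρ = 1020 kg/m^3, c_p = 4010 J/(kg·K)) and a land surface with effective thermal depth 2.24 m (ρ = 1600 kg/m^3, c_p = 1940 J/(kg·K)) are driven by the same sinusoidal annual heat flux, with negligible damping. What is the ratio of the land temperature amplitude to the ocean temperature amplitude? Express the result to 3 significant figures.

33.6

C_ocean = 1020 × 4010 × 57.1 = 2.34×10^8 J/(m²·K).
C_land = 1600 × 1940 × 2.24 = 6.95×10^6 J/(m²·K).
Undamped amplitude ∝ 1/C, so A_land/A_ocean = C_ocean/C_land = 33.6.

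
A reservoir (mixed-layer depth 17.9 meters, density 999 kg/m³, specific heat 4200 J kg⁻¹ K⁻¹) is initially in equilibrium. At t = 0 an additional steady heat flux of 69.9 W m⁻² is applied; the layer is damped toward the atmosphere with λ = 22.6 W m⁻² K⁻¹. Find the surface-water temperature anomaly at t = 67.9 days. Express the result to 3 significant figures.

2.56 K

Areal heat capacity C = ρ c_p D = 999 × 4200 × 17.9 = 7.51×10^7 J m⁻² K⁻¹.
τ = C / λ = 7.51×10^7 / 22.6 = 3.32×10^6 s.
Equilibrium anomaly ΔT_eq = F / λ = 69.9 / 22.6 = 3.09 K.
t = 67.9 days = 5.87×10^6 s, so t/τ = 1.77.
ΔT(t) = ΔT_eq (1 − e^(−t/τ)) = 3.09 × (1 − e^−1.77) = 2.56 K.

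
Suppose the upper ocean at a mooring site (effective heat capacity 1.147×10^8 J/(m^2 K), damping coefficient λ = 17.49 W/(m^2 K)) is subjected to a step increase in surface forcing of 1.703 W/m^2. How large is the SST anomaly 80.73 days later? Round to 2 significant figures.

0.064 K

Areal heat capacity C = 1.147×10^8 J/(m^2 K) (given).
τ = C / λ = 1.15×10^8 / 17.49 = 6.56×10^6 s.
Equilibrium anomaly ΔT_eq = F / λ = 1.703 / 17.49 = 0.0974 K.
t = 80.73 days = 6.98×10^6 s, so t/τ = 1.06.
ΔT(t) = ΔT_eq (1 − e^(−t/τ)) = 0.0974 × (1 − e^−1.06) = 0.0638 K.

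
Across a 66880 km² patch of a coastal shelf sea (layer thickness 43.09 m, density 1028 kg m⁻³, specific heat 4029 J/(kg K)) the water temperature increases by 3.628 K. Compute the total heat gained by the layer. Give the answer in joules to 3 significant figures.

Areal heat capacity C = ρ c_p D = 1028 × 4029 × 43.09 = 1.78×10^8 J/(m²·K).
Heat per unit area: q = C ΔT = 1.78×10^8 × 3.628 = 6.47×10^8 J/m².
Total heat: Q = q × A = 6.47×10^8 × (66880 × 10⁶ m²) = 4.33×10^19 J.

4.33×10^19 J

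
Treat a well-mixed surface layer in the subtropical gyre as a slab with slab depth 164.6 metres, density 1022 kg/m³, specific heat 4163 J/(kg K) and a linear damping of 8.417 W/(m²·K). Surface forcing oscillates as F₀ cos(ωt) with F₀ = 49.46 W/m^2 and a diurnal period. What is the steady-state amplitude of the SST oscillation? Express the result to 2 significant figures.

Areal heat capacity C = ρ c_p D = 1022 × 4163 × 164.6 = 7.00×10^8 J m⁻² K⁻¹.
Angular frequency ω = 2π / T = 2π / 86400 s = 7.27×10^-5 s⁻¹.
√((Cω)² + λ²) = √((50900)² + 8.417²) = 50900 W/(m²·K).
Amplitude A = F₀ / √((Cω)²+λ²) = 49.46 / 50900 = 9.71×10^-4 K.

9.7×10^-4 K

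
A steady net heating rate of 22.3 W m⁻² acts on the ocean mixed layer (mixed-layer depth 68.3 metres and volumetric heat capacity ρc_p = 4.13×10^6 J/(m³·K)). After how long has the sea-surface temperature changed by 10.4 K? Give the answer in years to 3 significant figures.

Areal heat capacity C = ρc_p × D = 4.13×10^6 × 68.3 = 2.82×10^8 J/(m²·K).
Time required: Δt = C ΔT / F = 2.82×10^8 × 10.4 / 22.3 = 1.32×10^8 s.
In years: 1.32×10^8 s / (3.156×10^7 s/year) = 4.17 years.

4.17 years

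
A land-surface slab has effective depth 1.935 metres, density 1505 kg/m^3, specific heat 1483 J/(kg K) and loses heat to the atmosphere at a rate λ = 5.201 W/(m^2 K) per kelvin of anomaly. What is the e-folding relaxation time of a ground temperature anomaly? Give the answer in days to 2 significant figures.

Areal heat capacity C = ρ c_p D = 1505 × 1483 × 1.935 = 4.32×10^6 J/(m^2 K).
Relaxation time τ = C / λ = 4.32×10^6 / 5.201 = 8.30×10^5 s.
In days: 8.30×10^5 s / (86400 s/day) = 9.61 days.

9.6 days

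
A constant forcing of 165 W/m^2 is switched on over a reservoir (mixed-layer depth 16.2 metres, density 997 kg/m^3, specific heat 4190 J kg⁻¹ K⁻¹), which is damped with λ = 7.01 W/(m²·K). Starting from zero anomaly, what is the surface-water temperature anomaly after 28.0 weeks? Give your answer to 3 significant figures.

19.5 K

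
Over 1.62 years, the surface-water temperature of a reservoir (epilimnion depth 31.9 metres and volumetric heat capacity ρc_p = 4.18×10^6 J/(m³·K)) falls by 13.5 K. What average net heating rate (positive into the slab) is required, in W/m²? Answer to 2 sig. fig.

-35

Areal heat capacity C = ρc_p × D = 4.18×10^6 × 31.9 = 1.33×10^8 J/(m²·K).
Required heat per unit area: Q = C ΔT = 1.33×10^8 × -13.5 = -1.80×10^9 J/m².
Flux F = Q / Δt = -1.80×10^9 / 5.11×10^7 s = -35.2 W/m².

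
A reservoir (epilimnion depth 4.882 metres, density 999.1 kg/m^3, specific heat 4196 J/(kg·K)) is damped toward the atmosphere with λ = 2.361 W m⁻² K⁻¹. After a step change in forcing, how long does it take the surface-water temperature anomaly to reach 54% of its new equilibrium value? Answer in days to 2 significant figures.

Areal heat capacity C = ρ c_p D = 999.1 × 4196 × 4.882 = 2.05×10^7 J/(m²·K).
τ = C / λ = 2.05×10^7 / 2.361 = 8.67×10^6 s.
Fraction reached: 1 − e^(−t/τ) = 0.54 ⇒ t = −τ ln(1 − 0.54) = τ × 0.777.
t = 6.73×10^6 s = 77.9 days.

78 days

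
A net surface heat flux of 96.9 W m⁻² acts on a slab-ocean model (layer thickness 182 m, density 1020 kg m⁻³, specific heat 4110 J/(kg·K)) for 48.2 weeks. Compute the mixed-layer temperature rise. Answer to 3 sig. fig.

Areal heat capacity C = ρ c_p D = 1020 × 4110 × 182 = 7.63×10^8 J/(m²·K).
Net heat input Q = F Δt = 96.9 × (48.2 weeks × 6.048×10^5 s/week) = 2.82×10^9 J/m².
ΔT = Q / C = 2.82×10^9 / 7.63×10^8 = 3.70 K.

3.70 K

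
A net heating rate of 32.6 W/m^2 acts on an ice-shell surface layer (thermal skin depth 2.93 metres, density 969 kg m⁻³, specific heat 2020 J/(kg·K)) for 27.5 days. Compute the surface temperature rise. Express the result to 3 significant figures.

13.5 K

Areal heat capacity C = ρ c_p D = 969 × 2020 × 2.93 = 5.74×10^6 J/(m^2 K).
Net heat input Q = F Δt = 32.6 × (27.5 days × 86400 s/day) = 7.75×10^7 J/m².
ΔT = Q / C = 7.75×10^7 / 5.74×10^6 = 13.5 K.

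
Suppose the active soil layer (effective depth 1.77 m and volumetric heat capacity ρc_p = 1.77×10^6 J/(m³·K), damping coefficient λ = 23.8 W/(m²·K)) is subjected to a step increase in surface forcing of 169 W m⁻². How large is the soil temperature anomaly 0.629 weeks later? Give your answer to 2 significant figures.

6.7 K

Areal heat capacity C = ρc_p × D = 1.77×10^6 × 1.77 = 3.13×10^6 J/(m²·K).
τ = C / λ = 3.13×10^6 / 23.8 = 1.32×10^5 s.
Equilibrium anomaly ΔT_eq = F / λ = 169 / 23.8 = 7.10 K.
t = 0.629 weeks = 3.80×10^5 s, so t/τ = 2.89.
ΔT(t) = ΔT_eq (1 − e^(−t/τ)) = 7.10 × (1 − e^−2.89) = 6.71 K.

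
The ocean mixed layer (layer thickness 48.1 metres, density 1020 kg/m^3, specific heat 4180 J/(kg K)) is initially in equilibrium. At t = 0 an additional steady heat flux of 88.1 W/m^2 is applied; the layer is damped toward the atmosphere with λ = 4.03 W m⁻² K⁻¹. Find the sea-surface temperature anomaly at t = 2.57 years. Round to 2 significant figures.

Areal heat capacity C = ρ c_p D = 1020 × 4180 × 48.1 = 2.05×10^8 J/(m^2 K).
τ = C / λ = 2.05×10^8 / 4.03 = 5.09×10^7 s.
Equilibrium anomaly ΔT_eq = F / λ = 88.1 / 4.03 = 21.9 K.
t = 2.57 years = 8.11×10^7 s, so t/τ = 1.59.
ΔT(t) = ΔT_eq (1 − e^(−t/τ)) = 21.9 × (1 − e^−1.59) = 17.4 K.

17 K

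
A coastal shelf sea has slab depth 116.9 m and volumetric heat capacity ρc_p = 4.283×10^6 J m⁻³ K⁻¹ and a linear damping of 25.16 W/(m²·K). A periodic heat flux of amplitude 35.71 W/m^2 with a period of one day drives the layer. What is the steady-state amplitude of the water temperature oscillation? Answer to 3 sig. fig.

Areal heat capacity C = ρc_p × D = 4.283×10^6 × 116.9 = 5.01×10^8 J m⁻² K⁻¹.
Angular frequency ω = 2π / T = 2π / 86400 s = 7.27×10^-5 s⁻¹.
√((Cω)² + λ²) = √((36400)² + 25.16²) = 36400 W/(m²·K).
Amplitude A = F₀ / √((Cω)²+λ²) = 35.71 / 36400 = 9.81×10^-4 K.

9.81×10^-4 K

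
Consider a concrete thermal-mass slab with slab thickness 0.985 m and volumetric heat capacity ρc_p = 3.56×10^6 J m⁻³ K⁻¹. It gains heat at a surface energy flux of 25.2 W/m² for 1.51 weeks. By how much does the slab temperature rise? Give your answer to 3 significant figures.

6.56 K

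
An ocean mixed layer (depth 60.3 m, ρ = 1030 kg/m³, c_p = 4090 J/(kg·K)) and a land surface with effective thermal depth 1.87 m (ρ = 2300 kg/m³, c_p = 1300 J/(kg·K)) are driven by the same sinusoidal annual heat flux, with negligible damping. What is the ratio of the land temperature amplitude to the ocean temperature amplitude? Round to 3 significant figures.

45.4

C_ocean = 1030 × 4090 × 60.3 = 2.54×10^8 J/(m²·K).
C_land = 2300 × 1300 × 1.87 = 5.59×10^6 J/(m²·K).
Undamped amplitude ∝ 1/C, so A_land/A_ocean = C_ocean/C_land = 45.4.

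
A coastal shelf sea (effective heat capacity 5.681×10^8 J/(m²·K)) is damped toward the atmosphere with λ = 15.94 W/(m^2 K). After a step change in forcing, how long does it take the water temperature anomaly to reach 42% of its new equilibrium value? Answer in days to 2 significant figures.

220 days

Areal heat capacity C = 5.681×10^8 J/(m²·K) (given).
τ = C / λ = 5.68×10^8 / 15.94 = 3.56×10^7 s.
Fraction reached: 1 − e^(−t/τ) = 0.42 ⇒ t = −τ ln(1 − 0.42) = τ × 0.545.
t = 1.94×10^7 s = 225 days.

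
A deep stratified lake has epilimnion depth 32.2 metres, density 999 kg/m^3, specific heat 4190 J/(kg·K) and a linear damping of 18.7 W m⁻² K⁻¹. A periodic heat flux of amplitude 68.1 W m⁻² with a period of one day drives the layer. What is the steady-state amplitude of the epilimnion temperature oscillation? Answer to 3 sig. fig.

0.00695 K

Areal heat capacity C = ρ c_p D = 999 × 4190 × 32.2 = 1.35×10^8 J/(m^2 K).
Angular frequency ω = 2π / T = 2π / 86400 s = 7.27×10^-5 s⁻¹.
√((Cω)² + λ²) = √((9800)² + 18.7²) = 9800 W/(m²·K).
Amplitude A = F₀ / √((Cω)²+λ²) = 68.1 / 9800 = 0.00695 K.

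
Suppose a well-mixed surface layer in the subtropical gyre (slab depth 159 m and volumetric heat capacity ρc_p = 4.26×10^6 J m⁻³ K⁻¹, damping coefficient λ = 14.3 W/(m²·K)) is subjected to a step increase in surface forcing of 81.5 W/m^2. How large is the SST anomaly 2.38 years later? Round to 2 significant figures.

4.5 K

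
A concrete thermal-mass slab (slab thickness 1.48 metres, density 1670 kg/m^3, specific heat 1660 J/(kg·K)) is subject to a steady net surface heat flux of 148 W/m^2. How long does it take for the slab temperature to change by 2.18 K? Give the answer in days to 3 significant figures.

0.699 days

Areal heat capacity C = ρ c_p D = 1670 × 1660 × 1.48 = 4.10×10^6 J/(m²·K).
Time required: Δt = C ΔT / F = 4.10×10^6 × 2.18 / 148 = 60400 s.
In days: 60400 s / (86400 s/day) = 0.699 days.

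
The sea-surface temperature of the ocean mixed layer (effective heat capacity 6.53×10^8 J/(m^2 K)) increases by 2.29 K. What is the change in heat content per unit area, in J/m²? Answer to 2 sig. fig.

1.5×10^9

Areal heat capacity C = 6.53×10^8 J/(m^2 K) (given).
ΔQ = C ΔT = 6.53×10^8 × 2.29 = 1.50×10^9 J/m².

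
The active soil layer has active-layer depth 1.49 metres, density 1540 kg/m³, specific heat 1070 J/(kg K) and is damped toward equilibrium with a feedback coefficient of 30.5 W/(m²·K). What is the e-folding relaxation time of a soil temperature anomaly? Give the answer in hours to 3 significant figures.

Areal heat capacity C = ρ c_p D = 1540 × 1070 × 1.49 = 2.46×10^6 J/(m^2 K).
Relaxation time τ = C / λ = 2.46×10^6 / 30.5 = 80500 s.
In hours: 80500 s / (3600 s/hour) = 22.4 hours.

22.4 hours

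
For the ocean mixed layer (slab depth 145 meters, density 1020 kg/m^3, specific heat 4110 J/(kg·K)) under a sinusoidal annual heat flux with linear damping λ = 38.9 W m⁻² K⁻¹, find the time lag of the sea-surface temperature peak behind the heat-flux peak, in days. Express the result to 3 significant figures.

73.2 days

Areal heat capacity C = ρ c_p D = 1020 × 4110 × 145 = 6.08×10^8 J/(m²·K).
ω = 2π / 3.15×10^7 s = 1.99×10^-7 s⁻¹.
Phase lag φ = arctan(Cω/λ) = arctan(121/38.9) = 1.26 rad.
Time lag = φ / ω = 1.26 / 1.99×10^-7 = 6.32×10^6 s = 73.2 days.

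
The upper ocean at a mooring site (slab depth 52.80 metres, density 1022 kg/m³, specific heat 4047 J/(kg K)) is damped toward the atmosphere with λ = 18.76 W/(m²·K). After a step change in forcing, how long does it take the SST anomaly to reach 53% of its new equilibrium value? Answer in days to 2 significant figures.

Areal heat capacity C = ρ c_p D = 1022 × 4047 × 52.80 = 2.18×10^8 J/(m²·K).
τ = C / λ = 2.18×10^8 / 18.76 = 1.16×10^7 s.
Fraction reached: 1 − e^(−t/τ) = 0.53 ⇒ t = −τ ln(1 − 0.53) = τ × 0.755.
t = 8.79×10^6 s = 102 days.

100 days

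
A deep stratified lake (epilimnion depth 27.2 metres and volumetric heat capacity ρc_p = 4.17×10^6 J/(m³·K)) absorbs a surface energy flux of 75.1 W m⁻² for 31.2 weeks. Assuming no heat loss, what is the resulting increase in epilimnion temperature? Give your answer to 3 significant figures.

Areal heat capacity C = ρc_p × D = 4.17×10^6 × 27.2 = 1.13×10^8 J m⁻² K⁻¹.
Net heat input Q = F Δt = 75.1 × (31.2 weeks × 6.048×10^5 s/week) = 1.42×10^9 J/m².
ΔT = Q / C = 1.42×10^9 / 1.13×10^8 = 12.5 K.

12.5 K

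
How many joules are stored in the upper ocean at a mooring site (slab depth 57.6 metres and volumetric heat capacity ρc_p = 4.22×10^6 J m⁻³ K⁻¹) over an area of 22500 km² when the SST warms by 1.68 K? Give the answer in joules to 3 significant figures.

9.19×10^18 J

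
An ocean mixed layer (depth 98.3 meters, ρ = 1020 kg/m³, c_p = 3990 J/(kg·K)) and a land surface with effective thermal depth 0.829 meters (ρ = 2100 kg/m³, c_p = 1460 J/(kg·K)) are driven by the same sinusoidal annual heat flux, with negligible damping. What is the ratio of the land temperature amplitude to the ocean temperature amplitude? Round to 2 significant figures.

160

C_ocean = 1020 × 3990 × 98.3 = 4.00×10^8 J/(m²·K).
C_land = 2100 × 1460 × 0.829 = 2.54×10^6 J/(m²·K).
Undamped amplitude ∝ 1/C, so A_land/A_ocean = C_ocean/C_land = 157.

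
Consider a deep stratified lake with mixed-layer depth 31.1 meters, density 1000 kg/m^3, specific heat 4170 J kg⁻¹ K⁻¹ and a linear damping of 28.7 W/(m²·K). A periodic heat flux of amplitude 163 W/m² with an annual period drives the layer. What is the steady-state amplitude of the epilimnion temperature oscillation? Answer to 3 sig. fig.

4.22 K

Areal heat capacity C = ρ c_p D = 1000 × 4170 × 31.1 = 1.30×10^8 J/(m²·K).
Angular frequency ω = 2π / T = 2π / 3.15×10^7 s = 1.99×10^-7 s⁻¹.
√((Cω)² + λ²) = √((25.8)² + 28.7²) = 38.6 W/(m²·K).
Amplitude A = F₀ / √((Cω)²+λ²) = 163 / 38.6 = 4.22 K.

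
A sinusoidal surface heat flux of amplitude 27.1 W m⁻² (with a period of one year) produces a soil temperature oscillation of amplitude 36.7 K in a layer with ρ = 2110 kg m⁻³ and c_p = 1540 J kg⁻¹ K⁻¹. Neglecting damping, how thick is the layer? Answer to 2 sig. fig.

1.1 m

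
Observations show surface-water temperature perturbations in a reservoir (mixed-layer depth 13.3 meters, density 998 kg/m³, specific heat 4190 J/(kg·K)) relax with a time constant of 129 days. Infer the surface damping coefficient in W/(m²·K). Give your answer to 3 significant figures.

Areal heat capacity C = ρ c_p D = 998 × 4190 × 13.3 = 5.56×10^7 J/(m²·K).
τ = 129 days = 1.11×10^7 s.
λ = C / τ = 5.56×10^7 / 1.11×10^7 = 4.99 W/(m²·K).

4.99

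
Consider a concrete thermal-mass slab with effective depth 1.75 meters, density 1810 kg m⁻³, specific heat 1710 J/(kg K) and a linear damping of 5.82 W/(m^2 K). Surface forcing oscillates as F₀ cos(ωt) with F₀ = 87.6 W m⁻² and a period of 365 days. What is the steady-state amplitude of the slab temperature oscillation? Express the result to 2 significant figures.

15 K

Areal heat capacity C = ρ c_p D = 1810 × 1710 × 1.75 = 5.42×10^6 J m⁻² K⁻¹.
Angular frequency ω = 2π / T = 2π / 3.15×10^7 s = 1.99×10^-7 s⁻¹.
√((Cω)² + λ²) = √((1.08)² + 5.82²) = 5.92 W/(m²·K).
Amplitude A = F₀ / √((Cω)²+λ²) = 87.6 / 5.92 = 14.8 K.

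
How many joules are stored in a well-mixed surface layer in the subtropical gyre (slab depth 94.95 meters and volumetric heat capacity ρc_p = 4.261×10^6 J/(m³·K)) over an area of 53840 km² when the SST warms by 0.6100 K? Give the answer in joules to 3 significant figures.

Areal heat capacity C = ρc_p × D = 4.261×10^6 × 94.95 = 4.05×10^8 J/(m^2 K).
Heat per unit area: q = C ΔT = 4.05×10^8 × 0.6100 = 2.47×10^8 J/m².
Total heat: Q = q × A = 2.47×10^8 × (53840 × 10⁶ m²) = 1.33×10^19 J.

1.33×10^19 J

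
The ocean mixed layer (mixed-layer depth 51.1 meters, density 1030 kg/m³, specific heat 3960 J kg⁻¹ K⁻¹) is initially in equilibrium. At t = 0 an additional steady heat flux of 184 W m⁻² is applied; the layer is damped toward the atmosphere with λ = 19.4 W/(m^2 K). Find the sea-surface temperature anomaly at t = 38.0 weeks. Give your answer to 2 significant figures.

Areal heat capacity C = ρ c_p D = 1030 × 3960 × 51.1 = 2.08×10^8 J/(m^2 K).
τ = C / λ = 2.08×10^8 / 19.4 = 1.07×10^7 s.
Equilibrium anomaly ΔT_eq = F / λ = 184 / 19.4 = 9.48 K.
t = 38.0 weeks = 2.30×10^7 s, so t/τ = 2.14.
ΔT(t) = ΔT_eq (1 − e^(−t/τ)) = 9.48 × (1 − e^−2.14) = 8.37 K.

8.4 K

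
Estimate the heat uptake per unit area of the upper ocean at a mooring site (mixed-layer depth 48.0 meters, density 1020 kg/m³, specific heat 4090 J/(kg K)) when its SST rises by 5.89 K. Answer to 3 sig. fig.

Areal heat capacity C = ρ c_p D = 1020 × 4090 × 48.0 = 2.00×10^8 J/(m^2 K).
ΔQ = C ΔT = 2.00×10^8 × 5.89 = 1.18×10^9 J/m².

1.18×10^9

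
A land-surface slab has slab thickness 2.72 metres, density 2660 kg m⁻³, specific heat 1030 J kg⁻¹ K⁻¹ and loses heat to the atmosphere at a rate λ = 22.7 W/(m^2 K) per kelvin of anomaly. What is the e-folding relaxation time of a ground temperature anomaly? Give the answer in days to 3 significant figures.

Areal heat capacity C = ρ c_p D = 2660 × 1030 × 2.72 = 7.45×10^6 J m⁻² K⁻¹.
Relaxation time τ = C / λ = 7.45×10^6 / 22.7 = 3.28×10^5 s.
In days: 3.28×10^5 s / (86400 s/day) = 3.80 days.

3.80 days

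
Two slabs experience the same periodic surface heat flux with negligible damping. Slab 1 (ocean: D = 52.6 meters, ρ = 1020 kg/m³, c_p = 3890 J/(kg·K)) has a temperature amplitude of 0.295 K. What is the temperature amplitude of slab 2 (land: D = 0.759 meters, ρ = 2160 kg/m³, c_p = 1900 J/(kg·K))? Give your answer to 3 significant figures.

C_ocean = 2.09×10^8 J/(m²·K); C_land = 3.11×10^6 J/(m²·K).
A ∝ 1/C ⇒ A_land = A_ocean × C_ocean/C_land = 0.295 × 67.0 = 19.8 K.

19.8 K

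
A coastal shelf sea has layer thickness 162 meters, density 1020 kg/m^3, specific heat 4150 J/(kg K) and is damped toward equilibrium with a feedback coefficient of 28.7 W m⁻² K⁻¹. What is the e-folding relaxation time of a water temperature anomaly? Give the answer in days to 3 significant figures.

Areal heat capacity C = ρ c_p D = 1020 × 4150 × 162 = 6.86×10^8 J m⁻² K⁻¹.
Relaxation time τ = C / λ = 6.86×10^8 / 28.7 = 2.39×10^7 s.
In days: 2.39×10^7 s / (86400 s/day) = 277 days.

277 days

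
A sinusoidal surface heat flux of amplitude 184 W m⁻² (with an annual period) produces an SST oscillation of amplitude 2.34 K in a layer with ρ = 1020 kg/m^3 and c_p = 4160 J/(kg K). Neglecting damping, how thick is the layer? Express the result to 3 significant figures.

93.0 m

ω = 2π / 3.15×10^7 s = 1.99×10^-7 s⁻¹.
Required C = F₀ / (A ω) = 184 / (2.34 × 1.99×10^-7) = 3.95×10^8 J/(m²·K).
D = C / (ρ c_p) = 3.95×10^8 / (1020 × 4160) = 93.0 m.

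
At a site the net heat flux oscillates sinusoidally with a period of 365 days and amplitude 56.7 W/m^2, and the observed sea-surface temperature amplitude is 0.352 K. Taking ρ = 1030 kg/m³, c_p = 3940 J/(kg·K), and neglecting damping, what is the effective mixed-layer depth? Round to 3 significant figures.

199 m

ω = 2π / 3.15×10^7 s = 1.99×10^-7 s⁻¹.
Required C = F₀ / (A ω) = 56.7 / (0.352 × 1.99×10^-7) = 8.08×10^8 J/(m²·K).
D = C / (ρ c_p) = 8.08×10^8 / (1030 × 3940) = 199 m.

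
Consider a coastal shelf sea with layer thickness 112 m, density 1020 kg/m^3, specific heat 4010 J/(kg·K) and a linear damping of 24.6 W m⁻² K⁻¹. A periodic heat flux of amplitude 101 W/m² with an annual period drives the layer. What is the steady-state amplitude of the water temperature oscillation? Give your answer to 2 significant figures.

1.1 K

Areal heat capacity C = ρ c_p D = 1020 × 4010 × 112 = 4.58×10^8 J/(m²·K).
Angular frequency ω = 2π / T = 2π / 3.15×10^7 s = 1.99×10^-7 s⁻¹.
√((Cω)² + λ²) = √((91.3)² + 24.6²) = 94.5 W/(m²·K).
Amplitude A = F₀ / √((Cω)²+λ²) = 101 / 94.5 = 1.07 K.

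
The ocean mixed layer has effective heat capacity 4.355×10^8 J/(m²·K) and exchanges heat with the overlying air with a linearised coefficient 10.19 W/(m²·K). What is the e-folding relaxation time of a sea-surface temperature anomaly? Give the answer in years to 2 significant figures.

Areal heat capacity C = 4.355×10^8 J/(m²·K) (given).
Relaxation time τ = C / λ = 4.35×10^8 / 10.19 = 4.27×10^7 s.
In years: 4.27×10^7 s / (3.156×10^7 s/year) = 1.35 years.

1.4 years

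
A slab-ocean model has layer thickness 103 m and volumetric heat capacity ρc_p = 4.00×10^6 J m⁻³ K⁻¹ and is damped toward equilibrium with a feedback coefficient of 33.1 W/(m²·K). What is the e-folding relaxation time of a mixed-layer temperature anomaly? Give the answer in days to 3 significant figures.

Areal heat capacity C = ρc_p × D = 4.00×10^6 × 103 = 4.12×10^8 J/(m²·K).
Relaxation time τ = C / λ = 4.12×10^8 / 33.1 = 1.24×10^7 s.
In days: 1.24×10^7 s / (86400 s/day) = 144 days.

144 days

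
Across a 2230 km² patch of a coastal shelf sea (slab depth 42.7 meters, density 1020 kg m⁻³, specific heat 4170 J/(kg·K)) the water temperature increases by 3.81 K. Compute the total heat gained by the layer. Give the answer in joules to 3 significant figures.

1.54×10^18 J

Areal heat capacity C = ρ c_p D = 1020 × 4170 × 42.7 = 1.82×10^8 J m⁻² K⁻¹.
Heat per unit area: q = C ΔT = 1.82×10^8 × 3.81 = 6.92×10^8 J/m².
Total heat: Q = q × A = 6.92×10^8 × (2230 × 10⁶ m²) = 1.54×10^18 J.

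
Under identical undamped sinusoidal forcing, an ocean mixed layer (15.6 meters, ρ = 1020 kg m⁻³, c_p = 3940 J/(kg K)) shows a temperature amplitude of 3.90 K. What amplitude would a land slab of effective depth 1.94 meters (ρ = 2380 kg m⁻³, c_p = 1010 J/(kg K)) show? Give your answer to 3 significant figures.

52.4 K

C_ocean = 6.27×10^7 J/(m²·K); C_land = 4.66×10^6 J/(m²·K).
A ∝ 1/C ⇒ A_land = A_ocean × C_ocean/C_land = 3.90 × 13.4 = 52.4 K.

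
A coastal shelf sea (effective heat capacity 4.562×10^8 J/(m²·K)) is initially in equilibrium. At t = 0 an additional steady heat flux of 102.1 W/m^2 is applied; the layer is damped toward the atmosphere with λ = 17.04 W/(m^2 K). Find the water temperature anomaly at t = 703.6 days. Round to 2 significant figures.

Areal heat capacity C = 4.562×10^8 J/(m²·K) (given).
τ = C / λ = 4.56×10^8 / 17.04 = 2.68×10^7 s.
Equilibrium anomaly ΔT_eq = F / λ = 102.1 / 17.04 = 5.99 K.
t = 703.6 days = 6.08×10^7 s, so t/τ = 2.27.
ΔT(t) = ΔT_eq (1 − e^(−t/τ)) = 5.99 × (1 − e^−2.27) = 5.37 K.

5.4 K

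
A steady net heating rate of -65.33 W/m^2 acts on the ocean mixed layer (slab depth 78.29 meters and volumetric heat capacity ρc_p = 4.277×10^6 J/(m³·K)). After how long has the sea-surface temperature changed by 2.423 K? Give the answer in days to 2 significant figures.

140 days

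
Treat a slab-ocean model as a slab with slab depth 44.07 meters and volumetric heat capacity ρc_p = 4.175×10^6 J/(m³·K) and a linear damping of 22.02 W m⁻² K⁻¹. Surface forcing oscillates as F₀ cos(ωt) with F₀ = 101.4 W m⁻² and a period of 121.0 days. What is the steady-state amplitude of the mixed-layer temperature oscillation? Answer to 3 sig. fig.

Areal heat capacity C = ρc_p × D = 4.175×10^6 × 44.07 = 1.84×10^8 J/(m²·K).
Angular frequency ω = 2π / T = 2π / 1.05×10^7 s = 6.01×10^-7 s⁻¹.
√((Cω)² + λ²) = √((111)² + 22.02²) = 113 W/(m²·K).
Amplitude A = F₀ / √((Cω)²+λ²) = 101.4 / 113 = 0.899 K.

0.899 K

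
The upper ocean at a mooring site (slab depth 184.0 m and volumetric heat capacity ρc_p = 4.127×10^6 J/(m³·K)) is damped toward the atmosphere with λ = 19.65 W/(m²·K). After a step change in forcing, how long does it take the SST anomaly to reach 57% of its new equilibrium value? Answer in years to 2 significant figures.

1.0 years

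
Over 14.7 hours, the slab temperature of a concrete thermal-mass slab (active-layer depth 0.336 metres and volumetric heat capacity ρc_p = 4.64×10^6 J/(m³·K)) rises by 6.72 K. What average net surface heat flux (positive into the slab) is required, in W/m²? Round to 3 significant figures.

Areal heat capacity C = ρc_p × D = 4.64×10^6 × 0.336 = 1.56×10^6 J/(m²·K).
Required heat per unit area: Q = C ΔT = 1.56×10^6 × 6.72 = 1.05×10^7 J/m².
Flux F = Q / Δt = 1.05×10^7 / 52900 s = 198 W/m².

198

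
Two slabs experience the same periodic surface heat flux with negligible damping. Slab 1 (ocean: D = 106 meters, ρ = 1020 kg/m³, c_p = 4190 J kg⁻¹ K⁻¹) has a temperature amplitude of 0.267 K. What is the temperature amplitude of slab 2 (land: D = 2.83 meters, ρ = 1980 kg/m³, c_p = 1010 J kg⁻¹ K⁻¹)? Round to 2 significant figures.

21 K

C_ocean = 4.53×10^8 J/(m²·K); C_land = 5.66×10^6 J/(m²·K).
A ∝ 1/C ⇒ A_land = A_ocean × C_ocean/C_land = 0.267 × 80.0 = 21.4 K.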